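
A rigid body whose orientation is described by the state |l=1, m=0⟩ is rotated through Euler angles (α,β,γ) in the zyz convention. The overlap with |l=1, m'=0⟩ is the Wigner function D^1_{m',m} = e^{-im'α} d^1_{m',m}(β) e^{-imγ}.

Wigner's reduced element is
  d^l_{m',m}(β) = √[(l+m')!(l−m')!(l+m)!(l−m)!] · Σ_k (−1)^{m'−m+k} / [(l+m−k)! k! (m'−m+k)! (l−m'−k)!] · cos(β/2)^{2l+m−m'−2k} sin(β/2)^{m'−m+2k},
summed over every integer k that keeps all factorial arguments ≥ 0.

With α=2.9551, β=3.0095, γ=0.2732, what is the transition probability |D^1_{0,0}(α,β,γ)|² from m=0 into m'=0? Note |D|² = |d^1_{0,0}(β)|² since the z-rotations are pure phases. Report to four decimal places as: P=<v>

P=0.9827

First d^1_{0,0}(β=3.0095), then the phase factors e^{-i(0)α} and e^{-i(0)γ}:
With c≡cos(β/2)=0.065998 and s≡sin(β/2)=0.997820, N=[1·1·1·1]^{1/2}=1.000000
Admissible k: 0..1 (factorial args all ≥0)
  k=0: (−1)^0·1.0000/(1)·0.0660^2·0.9978^0 = +0.004356
  k=1: (−1)^1·1.0000/(1)·0.0660^0·0.9978^2 = -0.995644
d^1_{0,0}(3.0095) = +0.004356 -0.995644 = -0.991288
|D^1_{0,0}|² = |d^1_{0,0}(β)|² = (-0.991288)² = 0.982653 (the z-rotation phases have unit modulus)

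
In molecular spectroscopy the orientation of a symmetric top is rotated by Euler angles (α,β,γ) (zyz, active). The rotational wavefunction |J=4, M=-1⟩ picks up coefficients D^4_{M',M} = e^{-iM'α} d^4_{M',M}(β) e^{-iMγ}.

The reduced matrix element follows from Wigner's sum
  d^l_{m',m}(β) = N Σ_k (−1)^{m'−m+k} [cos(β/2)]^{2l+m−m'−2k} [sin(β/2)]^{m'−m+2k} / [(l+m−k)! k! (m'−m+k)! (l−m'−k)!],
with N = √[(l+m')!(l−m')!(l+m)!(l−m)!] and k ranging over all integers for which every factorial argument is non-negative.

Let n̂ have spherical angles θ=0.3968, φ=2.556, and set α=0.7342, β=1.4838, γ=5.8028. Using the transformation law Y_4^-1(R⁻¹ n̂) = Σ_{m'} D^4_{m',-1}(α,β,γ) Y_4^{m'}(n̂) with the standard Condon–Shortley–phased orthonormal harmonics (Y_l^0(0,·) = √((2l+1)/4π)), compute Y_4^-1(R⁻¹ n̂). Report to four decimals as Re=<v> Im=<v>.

Re=-0.0219 Im=0.0021

Need the full column D^4_{m',-1} for m'=−4..4 at α=0.7342, β=1.4838, γ=5.8028.
cos(β/2)=0.737186, sin(β/2)=0.675690
d^4_{-4,-1}: single k=3 term ⇒ +0.502599;  D = -0.389166+0.318050i
d^4_{-3,-1}: k∈[2..3] ⇒ +0.581604 -0.814361 = -0.232756;  D = +0.035109-0.230093i
d^4_{-2,-1}: k∈[1..3] ⇒ +0.339175 -1.424735 +0.797964 = -0.287596;  D = -0.158278-0.240124i
d^4_{-1,-1}: k∈[0..3] ⇒ +0.087220 -1.099129 +1.846797 -0.517176 = +0.317712;  D = +0.307533+0.079777i
d^4_{0,-1}: k∈[0..3] ⇒ -0.357522 +1.802162 -1.514030 +0.211994 = +0.142605;  D = +0.126465-0.065901i
d^4_{1,-1}: k∈[0..3] ⇒ +0.732753 -1.846797 +0.775764 -0.043449 = -0.381729;  D = -0.133119+0.357766i
d^4_{2,-1}: k∈[0..2] ⇒ -0.949823 +1.196946 -0.201115 = +0.046007;  D = -0.016979-0.042760i
d^4_{3,-1}: k∈[0..1] ⇒ +0.814361 -0.410496 = +0.403865;  D = -0.362134-0.178791i
d^4_{4,-1}: single k=0 term ⇒ -0.422243;  D = +0.406309-0.114900i
Y_4^{m'}(θ=0.3968,φ=2.556) and Σ D·Y over m':
  (-0.3892+0.3181i)·(-0.0069+0.0071i)  (+0.0351-0.2301i)·(+0.0123-0.0655i)  (-0.1583-0.2401i)·(+0.0963+0.2280i)  (+0.3075+0.0798i)·(-0.4152-0.2754i)  (+0.1265-0.0659i)·(+0.2969+0.0000i)  (-0.1331+0.3578i)·(+0.4152-0.2754i)  (-0.0170-0.0428i)·(+0.0963-0.2280i)  (-0.3621-0.1788i)·(-0.0123-0.0655i)  (+0.4063-0.1149i)·(-0.0069-0.0071i)
Y_4^-1(R⁻¹ n̂) = -0.021868+0.002120i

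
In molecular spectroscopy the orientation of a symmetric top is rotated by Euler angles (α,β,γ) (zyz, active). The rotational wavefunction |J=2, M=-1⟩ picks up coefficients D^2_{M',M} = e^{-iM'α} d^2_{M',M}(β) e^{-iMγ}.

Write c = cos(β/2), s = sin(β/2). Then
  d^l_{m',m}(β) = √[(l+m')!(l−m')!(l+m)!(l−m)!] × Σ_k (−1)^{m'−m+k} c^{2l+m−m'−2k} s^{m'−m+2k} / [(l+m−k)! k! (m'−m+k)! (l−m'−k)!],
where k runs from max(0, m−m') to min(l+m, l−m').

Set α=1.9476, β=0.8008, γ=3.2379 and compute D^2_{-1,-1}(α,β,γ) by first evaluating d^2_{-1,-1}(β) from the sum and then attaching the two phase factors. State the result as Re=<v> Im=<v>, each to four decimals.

Re=0.1516 Im=-0.2961

D^2_{-1,-1}(1.9476,0.8008,3.2379) = e^{-i·-1·1.9476}·d^2_{-1,-1}(0.8008)·e^{-i·-1·3.2379}. Compute d first:
With c≡cos(β/2)=0.920905 and s≡sin(β/2)=0.389787, N=[1·6·1·6]^{1/2}=6.000000
Admissible k: 0..1 (factorial args all ≥0)
  k=0: (−1)^0·6.0000/(6)·0.9209^4·0.3898^0 = +0.719216
  k=1: (−1)^1·6.0000/(2)·0.9209^2·0.3898^2 = -0.386550
d^2_{-1,-1}(0.8008) = +0.719216 -0.386550 = +0.332667
Attach z-rotation phases: D = e^{-i(-1)(1.9476)}·(+0.332667)·e^{-i(-1)(3.2379)} = +0.151582-0.296125i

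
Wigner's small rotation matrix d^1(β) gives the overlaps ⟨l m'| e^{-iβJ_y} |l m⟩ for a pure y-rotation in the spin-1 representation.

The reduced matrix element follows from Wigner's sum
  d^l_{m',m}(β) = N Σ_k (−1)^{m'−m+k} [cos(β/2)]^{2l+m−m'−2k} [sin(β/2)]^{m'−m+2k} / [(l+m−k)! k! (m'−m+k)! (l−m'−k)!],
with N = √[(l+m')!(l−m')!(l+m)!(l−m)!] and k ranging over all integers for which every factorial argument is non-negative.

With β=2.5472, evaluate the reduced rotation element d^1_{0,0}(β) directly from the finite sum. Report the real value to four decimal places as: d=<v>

d^1_{0,0}(β=2.5472) via Wigner's sum:
With c≡cos(β/2)=0.292841 and s≡sin(β/2)=0.956161, N=[1·1·1·1]^{1/2}=1.000000
Admissible k: 0..1 (factorial args all ≥0)
  k=0: (−1)^0·1.0000/(1)·0.2928^2·0.9562^0 = +0.085756
  k=1: (−1)^1·1.0000/(1)·0.2928^0·0.9562^2 = -0.914244
d^1_{0,0}(2.5472) = +0.085756 -0.914244 = -0.828489

d=-0.8285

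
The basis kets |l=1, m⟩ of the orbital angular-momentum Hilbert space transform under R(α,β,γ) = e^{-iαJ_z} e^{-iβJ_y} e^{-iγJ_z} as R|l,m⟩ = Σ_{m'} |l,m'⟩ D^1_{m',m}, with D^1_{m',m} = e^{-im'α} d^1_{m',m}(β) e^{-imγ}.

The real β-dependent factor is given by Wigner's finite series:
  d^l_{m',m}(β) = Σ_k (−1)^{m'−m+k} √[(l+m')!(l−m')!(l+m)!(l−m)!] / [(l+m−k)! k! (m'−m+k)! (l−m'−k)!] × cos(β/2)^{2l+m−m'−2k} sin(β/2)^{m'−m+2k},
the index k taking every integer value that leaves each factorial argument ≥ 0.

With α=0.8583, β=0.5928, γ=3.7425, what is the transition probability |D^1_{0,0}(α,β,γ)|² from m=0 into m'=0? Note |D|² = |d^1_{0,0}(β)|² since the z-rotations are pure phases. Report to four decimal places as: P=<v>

P=0.6879

Split into d^1_{0,0}(β=0.5928) × two z-phases.
With c≡cos(β/2)=0.956394 and s≡sin(β/2)=0.292079, N=[1·1·1·1]^{1/2}=1.000000
k∈{0,1} keeps every argument non-negative
  k=0: (−1)^0·1.0000/(1)·0.9564^2·0.2921^0 = +0.914690
  k=1: (−1)^1·1.0000/(1)·0.9564^0·0.2921^2 = -0.085310
d^1_{0,0}(0.5928) = +0.914690 -0.085310 = +0.829380
|D^1_{0,0}|² = |d^1_{0,0}(β)|² = (+0.829380)² = 0.687871 (the z-rotation phases have unit modulus)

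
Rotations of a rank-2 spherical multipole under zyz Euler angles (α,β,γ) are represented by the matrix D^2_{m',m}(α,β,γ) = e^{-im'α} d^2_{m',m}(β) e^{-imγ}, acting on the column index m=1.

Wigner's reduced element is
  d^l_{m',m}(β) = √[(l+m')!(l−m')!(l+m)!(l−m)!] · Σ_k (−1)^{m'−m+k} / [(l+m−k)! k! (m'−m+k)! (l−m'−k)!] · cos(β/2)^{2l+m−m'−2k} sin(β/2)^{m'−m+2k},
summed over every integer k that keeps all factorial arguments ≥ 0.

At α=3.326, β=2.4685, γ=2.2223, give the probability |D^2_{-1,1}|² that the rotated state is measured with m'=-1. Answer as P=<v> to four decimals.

Split into d^2_{-1,1}(β=2.4685) × two z-phases.
c=cos(2.4685/2)=0.330229, s=sin(2.4685/2)=0.943901; N=√[1·6·6·1]=6.000000
k∈{2,3} keeps every argument non-negative
  k=2: (−1)^0·6.0000/(2)·0.3302^2·0.9439^2 = +0.291477
  k=3: (−1)^1·6.0000/(6)·0.3302^0·0.9439^4 = -0.793790
d^2_{-1,1}(2.4685) = +0.291477 -0.793790 = -0.502312
|D^2_{-1,1}|² = |d^2_{-1,1}(β)|² = (-0.502312)² = 0.252318 (the z-rotation phases have unit modulus)

P=0.2523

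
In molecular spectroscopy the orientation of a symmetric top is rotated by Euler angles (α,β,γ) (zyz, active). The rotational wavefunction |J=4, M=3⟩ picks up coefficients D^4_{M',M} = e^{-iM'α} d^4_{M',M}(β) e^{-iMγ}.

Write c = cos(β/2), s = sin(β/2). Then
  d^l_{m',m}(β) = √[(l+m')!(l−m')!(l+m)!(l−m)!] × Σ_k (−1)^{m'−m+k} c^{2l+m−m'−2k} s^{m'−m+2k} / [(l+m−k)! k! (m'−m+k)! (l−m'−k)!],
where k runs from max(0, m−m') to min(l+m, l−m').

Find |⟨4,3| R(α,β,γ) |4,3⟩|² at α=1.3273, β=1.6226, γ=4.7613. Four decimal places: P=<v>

Split into d^4_{3,3}(β=1.6226) × two z-phases.
With c≡cos(β/2)=0.688556 and s≡sin(β/2)=0.725183, N=[5040·1·5040·1]^{1/2}=5040.000000
The bounds max(0,m−m')=0 and min(l+m,l−m')=1 give 2 terms
  k=0: (−1)^0·5040.0000/(5040)·0.6886^8·0.7252^0 = +0.050526
  k=1: (−1)^1·5040.0000/(720)·0.6886^6·0.7252^2 = -0.392310
d^4_{3,3}(1.6226) = +0.050526 -0.392310 = -0.341784
|D^4_{3,3}|² = |d^4_{3,3}(β)|² = (-0.341784)² = 0.116817 (the z-rotation phases have unit modulus)

P=0.1168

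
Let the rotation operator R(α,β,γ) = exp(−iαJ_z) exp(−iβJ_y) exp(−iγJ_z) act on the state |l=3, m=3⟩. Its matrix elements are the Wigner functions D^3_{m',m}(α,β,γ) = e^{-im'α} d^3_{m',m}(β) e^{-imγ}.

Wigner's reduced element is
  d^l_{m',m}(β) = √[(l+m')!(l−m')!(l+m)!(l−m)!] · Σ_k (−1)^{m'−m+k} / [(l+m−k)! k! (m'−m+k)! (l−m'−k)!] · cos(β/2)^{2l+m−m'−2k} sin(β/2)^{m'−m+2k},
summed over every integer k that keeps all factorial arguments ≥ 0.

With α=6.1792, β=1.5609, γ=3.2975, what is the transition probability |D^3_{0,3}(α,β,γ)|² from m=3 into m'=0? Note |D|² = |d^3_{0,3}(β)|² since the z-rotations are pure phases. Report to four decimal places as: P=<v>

P=0.3124

Split into d^3_{0,3}(β=1.5609) × two z-phases.
c=cos(1.5609/2)=0.710597, s=sin(1.5609/2)=0.703599; N=√[6·6·720·1]=160.996894
k∈{3} keeps every argument non-negative
  k=3: (−1)^0·160.9969/(36)·0.7106^3·0.7036^3 = +0.558935
d^3_{0,3}(1.5609) = +0.558935
|D^3_{0,3}|² = |d^3_{0,3}(β)|² = (+0.558935)² = 0.312408 (the z-rotation phases have unit modulus)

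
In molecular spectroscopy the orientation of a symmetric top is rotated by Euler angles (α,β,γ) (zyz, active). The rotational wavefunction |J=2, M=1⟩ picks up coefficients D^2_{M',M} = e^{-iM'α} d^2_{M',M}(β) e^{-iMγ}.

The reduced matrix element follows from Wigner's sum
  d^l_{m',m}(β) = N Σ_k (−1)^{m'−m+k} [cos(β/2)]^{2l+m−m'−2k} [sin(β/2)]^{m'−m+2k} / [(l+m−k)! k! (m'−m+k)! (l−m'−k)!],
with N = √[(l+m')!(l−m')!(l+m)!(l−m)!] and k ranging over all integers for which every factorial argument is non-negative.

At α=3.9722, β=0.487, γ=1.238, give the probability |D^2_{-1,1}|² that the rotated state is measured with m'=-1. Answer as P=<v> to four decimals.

P=0.0259

First d^2_{-1,1}(β=0.487), then the phase factors e^{-i(-1)α} and e^{-i(1)γ}:
With c≡cos(β/2)=0.970500 and s≡sin(β/2)=0.241101, N=[1·6·6·1]^{1/2}=6.000000
k: max(0,(1)−(-1))=2 … min(2+(1),2−(-1))=3
  k=2: (−1)^0·6.0000/(2)·0.9705^2·0.2411^2 = +0.164252
  k=3: (−1)^1·6.0000/(6)·0.9705^0·0.2411^4 = -0.003379
d^2_{-1,1}(0.487) = +0.164252 -0.003379 = +0.160873
|D^2_{-1,1}|² = |d^2_{-1,1}(β)|² = (+0.160873)² = 0.025880 (the z-rotation phases have unit modulus)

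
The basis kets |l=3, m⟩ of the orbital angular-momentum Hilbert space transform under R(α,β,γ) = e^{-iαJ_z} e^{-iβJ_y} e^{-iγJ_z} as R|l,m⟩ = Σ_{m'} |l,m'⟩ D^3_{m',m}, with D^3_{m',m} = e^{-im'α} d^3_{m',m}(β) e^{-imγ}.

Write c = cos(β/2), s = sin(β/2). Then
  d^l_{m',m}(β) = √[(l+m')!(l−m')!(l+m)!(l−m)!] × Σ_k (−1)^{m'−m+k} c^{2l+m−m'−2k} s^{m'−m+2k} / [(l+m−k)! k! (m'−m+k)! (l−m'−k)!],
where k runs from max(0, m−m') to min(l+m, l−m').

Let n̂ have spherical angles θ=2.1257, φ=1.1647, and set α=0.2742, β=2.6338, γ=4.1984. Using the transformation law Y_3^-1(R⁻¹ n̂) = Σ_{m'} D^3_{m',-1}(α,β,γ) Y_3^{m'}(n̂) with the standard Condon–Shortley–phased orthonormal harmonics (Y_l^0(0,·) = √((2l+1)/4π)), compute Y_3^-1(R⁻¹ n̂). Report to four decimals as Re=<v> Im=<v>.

Need the full column D^3_{m',-1} for m'=−3..3 at α=0.2742, β=2.6338, γ=4.1984.
cos(β/2)=0.251177, sin(β/2)=0.967941
d^3_{-3,-1}: single k=2 term ⇒ +0.014443;  D = +0.004387-0.013761i
d^3_{-2,-1}: k∈[1..2] ⇒ +0.003060 -0.090890 = -0.087830;  D = -0.003022+0.087778i
d^3_{-1,-1}: k∈[0..2] ⇒ +0.000251 -0.029834 +0.332283 = +0.302700;  D = -0.071891-0.294039i
d^3_{0,-1}: k∈[0..2] ⇒ -0.003352 +0.149348 -0.739291 = -0.593296;  D = +0.291697+0.516636i
d^3_{1,-1}: k∈[0..2] ⇒ +0.022375 -0.443044 +0.822420 = +0.401752;  D = -0.284873-0.283287i
d^3_{2,-1}: k∈[0..1] ⇒ -0.090890 +0.674878 = +0.583987;  D = -0.510125-0.284277i
d^3_{3,-1}: single k=0 term ⇒ +0.214488;  D = -0.208632-0.049777i
Y_3^{m'}(θ=2.1257,φ=1.1647) and Σ D·Y over m':
  (+0.0044-0.0138i)·(-0.2404+0.0884i)  (-0.0030+0.0878i)·(+0.2676+0.2823i)  (-0.0719-0.2940i)·(+0.0421-0.0979i)  (+0.2917+0.5166i)·(+0.3170+0.0000i)  (-0.2849-0.2833i)·(-0.0421-0.0979i)  (-0.5101-0.2843i)·(+0.2676-0.2823i)  (-0.2086-0.0498i)·(+0.2404+0.0884i)
Y_3^-1(R⁻¹ n̂) = -0.243040+0.262083i

Re=-0.2430 Im=0.2621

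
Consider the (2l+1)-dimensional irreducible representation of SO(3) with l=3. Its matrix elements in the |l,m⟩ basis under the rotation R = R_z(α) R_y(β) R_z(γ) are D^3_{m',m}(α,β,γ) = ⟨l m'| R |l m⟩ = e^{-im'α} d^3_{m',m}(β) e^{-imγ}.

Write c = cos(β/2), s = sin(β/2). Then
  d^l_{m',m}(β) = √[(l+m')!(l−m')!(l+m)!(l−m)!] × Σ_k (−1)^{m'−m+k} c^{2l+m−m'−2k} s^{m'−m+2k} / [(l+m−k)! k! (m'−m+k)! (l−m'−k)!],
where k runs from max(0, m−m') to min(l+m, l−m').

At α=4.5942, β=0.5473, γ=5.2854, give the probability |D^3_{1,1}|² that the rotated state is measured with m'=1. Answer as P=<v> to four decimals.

P=0.1051

First d^3_{1,1}(β=0.5473), then the phase factors e^{-i(1)α} and e^{-i(1)γ}:
c=cos(0.5473/2)=0.962791, s=sin(0.5473/2)=0.270247; N=√[24·2·24·2]=48.000000
k: max(0,(1)−(1))=0 … min(3+(1),3−(1))=2
  k=0: (−1)^0·48.0000/(48)·0.9628^6·0.2702^0 = +0.796511
  k=1: (−1)^1·48.0000/(6)·0.9628^4·0.2702^2 = -0.502043
  k=2: (−1)^2·48.0000/(8)·0.9628^2·0.2702^4 = +0.029666
d^3_{1,1}(0.5473) = +0.796511 -0.502043 +0.029666 = +0.324134
|D^3_{1,1}|² = |d^3_{1,1}(β)|² = (+0.324134)² = 0.105063 (the z-rotation phases have unit modulus)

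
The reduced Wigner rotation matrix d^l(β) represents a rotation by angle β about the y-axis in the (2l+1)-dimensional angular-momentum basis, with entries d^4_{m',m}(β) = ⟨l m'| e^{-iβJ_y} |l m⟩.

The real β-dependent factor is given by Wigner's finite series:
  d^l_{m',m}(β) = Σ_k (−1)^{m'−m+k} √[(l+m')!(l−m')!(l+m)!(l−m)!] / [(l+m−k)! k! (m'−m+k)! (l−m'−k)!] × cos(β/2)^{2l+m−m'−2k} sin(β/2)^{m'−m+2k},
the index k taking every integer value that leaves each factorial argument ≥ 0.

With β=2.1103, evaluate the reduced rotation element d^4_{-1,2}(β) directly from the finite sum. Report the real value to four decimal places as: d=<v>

d=-0.2069

d^4_{-1,2}(β=2.1103) via Wigner's sum:
With c≡cos(β/2)=0.493097 and s≡sin(β/2)=0.869974, N=[6·120·720·2]^{1/2}=1018.233765
k: max(0,(2)−(-1))=3 … min(4+(2),4−(-1))=5
  k=3: (−1)^0·1018.2338/(72)·0.4931^5·0.8700^3 = +0.271454
  k=4: (−1)^1·1018.2338/(48)·0.4931^3·0.8700^5 = -1.267465
  k=5: (−1)^2·1018.2338/(240)·0.4931^1·0.8700^7 = +0.789066
d^4_{-1,2}(2.1103) = +0.271454 -1.267465 +0.789066 = -0.206944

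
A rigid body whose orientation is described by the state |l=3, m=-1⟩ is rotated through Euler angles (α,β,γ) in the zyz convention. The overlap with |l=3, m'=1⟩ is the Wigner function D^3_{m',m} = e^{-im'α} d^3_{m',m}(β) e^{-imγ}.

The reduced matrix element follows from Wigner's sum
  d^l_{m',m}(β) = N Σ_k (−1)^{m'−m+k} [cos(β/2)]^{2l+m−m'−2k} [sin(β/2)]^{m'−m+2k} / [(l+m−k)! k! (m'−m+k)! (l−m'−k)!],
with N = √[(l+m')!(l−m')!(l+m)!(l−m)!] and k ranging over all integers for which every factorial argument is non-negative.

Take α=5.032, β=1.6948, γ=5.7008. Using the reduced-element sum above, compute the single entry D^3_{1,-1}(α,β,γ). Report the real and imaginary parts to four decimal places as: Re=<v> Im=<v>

Re=-0.2212 Im=-0.1748

Split into d^3_{1,-1}(β=1.6948) × two z-phases.
c=cos(1.6948/2)=0.661934, s=sin(1.6948/2)=0.749562; N=√[24·2·2·24]=48.000000
Admissible k: 0..2 (factorial args all ≥0)
  k=0: (−1)^2·48.0000/(8)·0.6619^4·0.7496^2 = +0.647181
  k=1: (−1)^3·48.0000/(6)·0.6619^2·0.7496^4 = -1.106496
  k=2: (−1)^4·48.0000/(48)·0.6619^0·0.7496^6 = +0.177356
d^3_{1,-1}(1.6948) = +0.647181 -1.106496 +0.177356 = -0.281959
Attach z-rotation phases: D = e^{-i(1)(5.032)}·(-0.281959)·e^{-i(-1)(5.7008)} = -0.221216-0.174827i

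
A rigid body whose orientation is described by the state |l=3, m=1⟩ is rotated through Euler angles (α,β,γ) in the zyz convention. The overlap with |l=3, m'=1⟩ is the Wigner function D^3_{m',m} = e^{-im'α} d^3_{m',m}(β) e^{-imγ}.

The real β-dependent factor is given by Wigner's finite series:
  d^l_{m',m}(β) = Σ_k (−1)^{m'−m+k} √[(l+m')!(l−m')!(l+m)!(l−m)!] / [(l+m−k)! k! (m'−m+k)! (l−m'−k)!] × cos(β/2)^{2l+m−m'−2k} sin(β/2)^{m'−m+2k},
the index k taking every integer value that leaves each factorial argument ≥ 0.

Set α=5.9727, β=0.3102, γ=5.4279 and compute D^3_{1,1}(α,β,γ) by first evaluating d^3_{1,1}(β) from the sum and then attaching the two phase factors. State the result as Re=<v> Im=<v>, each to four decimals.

Split into d^3_{1,1}(β=0.3102) × two z-phases.
Half-angle: c=0.987996, s=0.154479. N=√(24·2·24·2)=48.000000
k: max(0,(1)−(1))=0 … min(3+(1),3−(1))=2
  k=0: (−1)^0·48.0000/(48)·0.9880^6·0.1545^0 = +0.930104
  k=1: (−1)^1·48.0000/(6)·0.9880^4·0.1545^2 = -0.181907
  k=2: (−1)^2·48.0000/(8)·0.9880^2·0.1545^4 = +0.003335
d^3_{1,1}(0.3102) = +0.930104 -0.181907 +0.003335 = +0.751532
Attach z-rotation phases: D = e^{-i(1)(5.9727)}·(+0.751532)·e^{-i(1)(5.4279)} = +0.296135+0.690727i

Re=0.2961 Im=0.6907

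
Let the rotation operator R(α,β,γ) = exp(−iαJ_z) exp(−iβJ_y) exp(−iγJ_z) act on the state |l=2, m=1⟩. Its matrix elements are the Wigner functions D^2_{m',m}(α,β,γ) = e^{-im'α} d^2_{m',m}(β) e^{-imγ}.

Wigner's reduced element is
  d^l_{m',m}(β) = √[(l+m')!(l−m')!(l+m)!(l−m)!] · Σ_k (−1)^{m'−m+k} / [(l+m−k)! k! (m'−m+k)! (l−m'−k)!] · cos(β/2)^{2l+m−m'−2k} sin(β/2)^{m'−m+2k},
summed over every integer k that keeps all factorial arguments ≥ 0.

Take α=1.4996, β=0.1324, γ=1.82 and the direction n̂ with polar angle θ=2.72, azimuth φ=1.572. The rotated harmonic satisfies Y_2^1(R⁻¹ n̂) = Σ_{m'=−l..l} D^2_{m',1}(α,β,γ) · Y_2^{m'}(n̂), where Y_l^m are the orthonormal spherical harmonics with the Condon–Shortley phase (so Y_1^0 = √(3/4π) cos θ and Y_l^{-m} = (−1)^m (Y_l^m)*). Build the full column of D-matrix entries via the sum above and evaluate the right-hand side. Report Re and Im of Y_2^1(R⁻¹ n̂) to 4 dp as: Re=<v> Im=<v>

Need the full column D^2_{m',1} for m'=−2..2 at α=1.4996, β=0.1324, γ=1.82.
cos(β/2)=0.997810, sin(β/2)=0.066152
d^2_{-2,1}: single k=3 term ⇒ +0.000578;  D = +0.000220+0.000534i
d^2_{-1,1}: k∈[2..3] ⇒ +0.013071 -0.000019 = +0.013052;  D = +0.012387-0.004111i
d^2_{0,1}: k∈[1..2] ⇒ +0.160975 -0.000708 = +0.160268;  D = -0.039527-0.155317i
d^2_{1,1}: k∈[0..1] ⇒ +0.991267 -0.013071 = +0.978196;  D = -0.962739+0.173208i
d^2_{2,1}: single k=0 term ⇒ -0.131436;  D = -0.014012-0.130687i
Y_2^{m'}(θ=2.72,φ=1.572) and Σ D·Y over m':
  (+0.0002+0.0005i)·(-0.0647+0.0002i)  (+0.0124-0.0041i)·(+0.0003+0.2885i)  (-0.0395-0.1553i)·(+0.4723+0.0000i)  (-0.9627+0.1732i)·(-0.0003+0.2885i)  (-0.0140-0.1307i)·(-0.0647-0.0002i)
Y_2^1(R⁻¹ n̂) = -0.066237-0.339138i

Re=-0.0662 Im=-0.3391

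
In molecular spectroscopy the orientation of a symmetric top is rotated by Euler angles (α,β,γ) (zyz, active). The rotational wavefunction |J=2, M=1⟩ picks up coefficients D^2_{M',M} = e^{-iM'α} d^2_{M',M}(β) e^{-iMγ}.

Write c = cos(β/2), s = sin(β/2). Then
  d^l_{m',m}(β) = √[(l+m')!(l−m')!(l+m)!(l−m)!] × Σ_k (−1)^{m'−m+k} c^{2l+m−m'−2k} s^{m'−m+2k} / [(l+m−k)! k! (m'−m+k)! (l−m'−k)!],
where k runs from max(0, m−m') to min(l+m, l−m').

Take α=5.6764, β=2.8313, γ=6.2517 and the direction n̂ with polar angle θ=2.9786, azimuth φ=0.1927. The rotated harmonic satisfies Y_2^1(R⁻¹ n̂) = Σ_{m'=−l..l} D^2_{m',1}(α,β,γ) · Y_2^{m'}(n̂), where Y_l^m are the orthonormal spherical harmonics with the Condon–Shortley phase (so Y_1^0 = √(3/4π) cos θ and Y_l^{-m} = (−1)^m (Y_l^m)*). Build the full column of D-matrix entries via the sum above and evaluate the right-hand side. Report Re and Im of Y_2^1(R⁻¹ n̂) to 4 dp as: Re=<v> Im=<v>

Need the full column D^2_{m',1} for m'=−2..2 at α=5.6764, β=2.8313, γ=6.2517.
cos(β/2)=0.154525, sin(β/2)=0.987989
d^2_{-2,1}: single k=3 term ⇒ +0.298047;  D = +0.112958-0.275812i
d^2_{-1,1}: k∈[2..3] ⇒ +0.069923 -0.952814 = -0.882891;  D = -0.740771+0.480369i
d^2_{0,1}: k∈[1..2] ⇒ +0.008929 -0.365031 = -0.356102;  D = -0.355925-0.011210i
d^2_{1,1}: k∈[0..1] ⇒ +0.000570 -0.069923 = -0.069353;  D = -0.055699-0.041321i
d^2_{2,1}: single k=0 term ⇒ -0.007291;  D = -0.002333-0.006907i
Y_2^{m'}(θ=2.9786,φ=0.1927) and Σ D·Y over m':
  (+0.1130-0.2758i)·(+0.0094-0.0038i)  (-0.7408+0.4804i)·(-0.1214+0.0237i)  (-0.3559-0.0112i)·(+0.6059+0.0000i)  (-0.0557-0.0413i)·(+0.1214+0.0237i)  (-0.0023-0.0069i)·(+0.0094+0.0038i)
Y_2^1(R⁻¹ n̂) = -0.142855-0.092105i

Re=-0.1429 Im=-0.0921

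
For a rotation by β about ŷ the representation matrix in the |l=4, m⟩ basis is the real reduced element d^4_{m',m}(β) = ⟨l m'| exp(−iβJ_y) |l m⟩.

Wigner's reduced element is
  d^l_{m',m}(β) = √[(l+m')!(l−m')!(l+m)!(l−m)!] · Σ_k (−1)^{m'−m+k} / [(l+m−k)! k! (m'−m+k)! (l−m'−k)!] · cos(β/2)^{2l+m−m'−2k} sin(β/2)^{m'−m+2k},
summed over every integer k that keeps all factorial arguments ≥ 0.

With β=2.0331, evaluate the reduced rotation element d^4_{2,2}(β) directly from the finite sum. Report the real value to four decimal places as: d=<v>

d^4_{2,2}(β=2.0331) via Wigner's sum:
With c≡cos(β/2)=0.526303 and s≡sin(β/2)=0.850297, N=[720·2·720·2]^{1/2}=1440.000000
k∈{0,1,2} keeps every argument non-negative
  k=0: (−1)^0·1440.0000/(1440)·0.5263^8·0.8503^0 = +0.005887
  k=1: (−1)^1·1440.0000/(120)·0.5263^6·0.8503^2 = -0.184389
  k=2: (−1)^2·1440.0000/(96)·0.5263^4·0.8503^4 = +0.601612
d^4_{2,2}(2.0331) = +0.005887 -0.184389 +0.601612 = +0.423110

d=0.4231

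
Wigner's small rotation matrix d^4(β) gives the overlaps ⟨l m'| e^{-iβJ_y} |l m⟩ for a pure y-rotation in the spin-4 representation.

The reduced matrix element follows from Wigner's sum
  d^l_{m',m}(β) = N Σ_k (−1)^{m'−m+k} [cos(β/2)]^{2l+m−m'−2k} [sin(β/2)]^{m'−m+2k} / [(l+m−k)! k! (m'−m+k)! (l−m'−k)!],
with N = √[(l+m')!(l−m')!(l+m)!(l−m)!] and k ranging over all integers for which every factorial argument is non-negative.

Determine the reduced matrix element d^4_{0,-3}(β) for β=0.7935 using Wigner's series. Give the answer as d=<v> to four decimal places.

d^4_{0,-3}(β=0.7935) via Wigner's sum:
With c≡cos(β/2)=0.922322 and s≡sin(β/2)=0.386423, N=[24·24·1·5040]^{1/2}=1703.830978
Admissible k: 0..1 (factorial args all ≥0)
  k=0: (−1)^3·1703.8310/(144)·0.9223^5·0.3864^3 = -0.455685
  k=1: (−1)^4·1703.8310/(144)·0.9223^3·0.3864^5 = +0.079988
d^4_{0,-3}(0.7935) = -0.455685 +0.079988 = -0.375697

d=-0.3757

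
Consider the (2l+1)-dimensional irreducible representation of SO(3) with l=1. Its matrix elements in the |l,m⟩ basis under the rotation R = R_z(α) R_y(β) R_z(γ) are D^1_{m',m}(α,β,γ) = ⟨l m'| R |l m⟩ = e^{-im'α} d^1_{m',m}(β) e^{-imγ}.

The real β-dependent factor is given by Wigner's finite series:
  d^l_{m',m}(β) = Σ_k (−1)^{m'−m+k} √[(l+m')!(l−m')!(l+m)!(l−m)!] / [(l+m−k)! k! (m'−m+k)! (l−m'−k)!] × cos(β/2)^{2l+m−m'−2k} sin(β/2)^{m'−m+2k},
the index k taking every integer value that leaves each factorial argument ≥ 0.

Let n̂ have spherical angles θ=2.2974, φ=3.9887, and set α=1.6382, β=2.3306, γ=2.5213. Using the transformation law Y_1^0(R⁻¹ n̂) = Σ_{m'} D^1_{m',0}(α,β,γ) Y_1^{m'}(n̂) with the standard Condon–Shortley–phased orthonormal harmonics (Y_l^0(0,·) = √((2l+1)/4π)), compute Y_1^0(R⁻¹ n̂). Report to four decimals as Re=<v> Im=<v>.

Re=0.0374 Im=0.0000

Need the full column D^1_{m',0} for m'=−1..1 at α=1.6382, β=2.3306, γ=2.5213.
cos(β/2)=0.394475, sin(β/2)=0.918907
d^1_{-1,0}: single k=1 term ⇒ +0.512632;  D = -0.034527+0.511468i
d^1_{0,0}: k∈[0..1] ⇒ +0.155610 -0.844390 = -0.688779;  D = -0.688779+0.000000i
d^1_{1,0}: single k=0 term ⇒ -0.512632;  D = +0.034527+0.511468i
Y_1^{m'}(θ=2.2974,φ=3.9887) and Σ D·Y over m':
  (-0.0345+0.5115i)·(-0.1710+0.1935i)  (-0.6888+0.0000i)·(-0.3246+0.0000i)  (+0.0345+0.5115i)·(+0.1710+0.1935i)
Y_1^0(R⁻¹ n̂) = +0.037431+0.000000i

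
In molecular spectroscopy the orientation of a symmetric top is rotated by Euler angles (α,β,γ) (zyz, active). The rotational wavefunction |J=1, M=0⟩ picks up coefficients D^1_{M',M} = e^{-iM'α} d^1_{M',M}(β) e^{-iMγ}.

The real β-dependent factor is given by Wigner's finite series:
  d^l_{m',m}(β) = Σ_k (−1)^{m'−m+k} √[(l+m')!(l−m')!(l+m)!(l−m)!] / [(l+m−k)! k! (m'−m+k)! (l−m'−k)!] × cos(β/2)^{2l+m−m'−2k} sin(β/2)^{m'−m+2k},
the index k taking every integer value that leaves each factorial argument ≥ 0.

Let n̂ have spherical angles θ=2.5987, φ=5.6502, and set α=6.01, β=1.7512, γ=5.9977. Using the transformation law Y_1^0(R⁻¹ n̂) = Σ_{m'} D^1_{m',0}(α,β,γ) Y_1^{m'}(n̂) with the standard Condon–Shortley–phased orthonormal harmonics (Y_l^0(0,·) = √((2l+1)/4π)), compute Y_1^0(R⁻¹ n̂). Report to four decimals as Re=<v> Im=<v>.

Need the full column D^1_{m',0} for m'=−1..1 at α=6.01, β=1.7512, γ=5.9977.
cos(β/2)=0.640536, sin(β/2)=0.767928
d^1_{-1,0}: single k=1 term ⇒ +0.695631;  D = +0.669835-0.187681i
d^1_{0,0}: k∈[0..1] ⇒ +0.410287 -0.589713 = -0.179427;  D = -0.179427+0.000000i
d^1_{1,0}: single k=0 term ⇒ -0.695631;  D = -0.669835-0.187681i
Y_1^{m'}(θ=2.5987,φ=5.6502) and Σ D·Y over m':
  (+0.6698-0.1877i)·(+0.1439+0.1056i)  (-0.1794+0.0000i)·(-0.4184+0.0000i)  (-0.6698-0.1877i)·(-0.1439+0.1056i)
Y_1^0(R⁻¹ n̂) = +0.307485+0.000000i

Re=0.3075 Im=0.0000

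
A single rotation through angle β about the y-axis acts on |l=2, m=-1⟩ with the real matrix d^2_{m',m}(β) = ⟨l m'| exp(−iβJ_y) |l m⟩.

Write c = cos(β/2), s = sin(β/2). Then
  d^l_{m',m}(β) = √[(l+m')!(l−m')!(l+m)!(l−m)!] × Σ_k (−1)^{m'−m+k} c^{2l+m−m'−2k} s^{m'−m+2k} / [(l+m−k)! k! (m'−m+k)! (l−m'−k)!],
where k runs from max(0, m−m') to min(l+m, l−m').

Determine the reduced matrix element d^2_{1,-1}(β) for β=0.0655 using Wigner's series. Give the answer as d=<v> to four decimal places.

d^2_{1,-1}(β=0.0655) via Wigner's sum:
Half-angle: c=0.999464, s=0.032744. N=√(6·1·1·6)=6.000000
Admissible k: 0..1 (factorial args all ≥0)
  k=0: (−1)^2·6.0000/(2)·0.9995^2·0.0327^2 = +0.003213
  k=1: (−1)^3·6.0000/(6)·0.9995^0·0.0327^4 = -0.000001
d^2_{1,-1}(0.0655) = +0.003213 -0.000001 = +0.003212

d=0.0032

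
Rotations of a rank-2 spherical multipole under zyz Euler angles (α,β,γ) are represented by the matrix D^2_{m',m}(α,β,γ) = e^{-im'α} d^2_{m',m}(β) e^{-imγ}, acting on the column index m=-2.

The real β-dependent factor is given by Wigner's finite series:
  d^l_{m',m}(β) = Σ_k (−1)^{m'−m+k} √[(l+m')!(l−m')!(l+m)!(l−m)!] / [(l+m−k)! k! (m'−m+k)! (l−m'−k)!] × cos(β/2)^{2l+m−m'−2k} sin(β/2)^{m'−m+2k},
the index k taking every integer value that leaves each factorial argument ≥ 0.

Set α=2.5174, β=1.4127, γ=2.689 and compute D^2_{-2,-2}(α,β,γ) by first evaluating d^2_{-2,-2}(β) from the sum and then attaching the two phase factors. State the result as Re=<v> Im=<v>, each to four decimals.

Re=-0.1843 Im=-0.2796

Split into d^2_{-2,-2}(β=1.4127) × two z-phases.
Half-angle: c=0.760736, s=0.649061. N=√(1·24·1·24)=24.000000
Admissible k: 0..0 (factorial args all ≥0)
  k=0: (−1)^0·24.0000/(24)·0.7607^4·0.6491^0 = +0.334916
d^2_{-2,-2}(1.4127) = +0.334916
Phases: e^{-i·(-2)·2.5174}=+0.316854-0.948474i, e^{-i·(-2)·2.689}=+0.617540-0.786540i ⇒ D=-0.184318-0.279634i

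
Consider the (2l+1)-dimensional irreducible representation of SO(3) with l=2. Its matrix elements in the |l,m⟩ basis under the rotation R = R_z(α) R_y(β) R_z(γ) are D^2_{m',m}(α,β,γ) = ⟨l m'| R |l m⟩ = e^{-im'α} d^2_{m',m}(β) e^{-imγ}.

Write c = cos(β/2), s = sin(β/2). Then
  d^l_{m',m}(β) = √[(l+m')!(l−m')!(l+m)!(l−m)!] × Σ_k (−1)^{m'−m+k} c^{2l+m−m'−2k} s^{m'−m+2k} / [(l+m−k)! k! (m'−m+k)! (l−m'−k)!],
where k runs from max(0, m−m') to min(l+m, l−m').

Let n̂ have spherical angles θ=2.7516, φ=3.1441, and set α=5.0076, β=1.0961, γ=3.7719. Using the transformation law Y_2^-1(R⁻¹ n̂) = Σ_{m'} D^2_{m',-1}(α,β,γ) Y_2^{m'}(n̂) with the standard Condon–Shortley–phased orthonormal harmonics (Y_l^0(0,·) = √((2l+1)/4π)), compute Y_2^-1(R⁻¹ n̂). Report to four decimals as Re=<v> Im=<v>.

Need the full column D^2_{m',-1} for m'=−2..2 at α=5.0076, β=1.0961, γ=3.7719.
cos(β/2)=0.853542, sin(β/2)=0.521024
d^2_{-2,-1}: single k=1 term ⇒ +0.647981;  D = +0.222232+0.608681i
d^2_{-1,-1}: k∈[0..1] ⇒ +0.530762 -0.593316 = -0.062554;  D = +0.049977-0.037621i
d^2_{0,-1}: k∈[0..1] ⇒ -0.793612 +0.295715 = -0.497897;  D = +0.402224+0.293457i
d^2_{1,-1}: k∈[0..1] ⇒ +0.593316 -0.073694 = +0.519623;  D = +0.170883-0.490721i
d^2_{2,-1}: single k=0 term ⇒ -0.241450;  D = -0.241258-0.009628i
Y_2^{m'}(θ=2.7516,φ=3.1441) and Σ D·Y over m':
  (+0.2222+0.6087i)·(+0.0558-0.0003i)  (+0.0500-0.0376i)·(+0.2717-0.0007i)  (+0.4022+0.2935i)·(+0.4940+0.0000i)  (+0.1709-0.4907i)·(-0.2717-0.0007i)  (-0.2413-0.0096i)·(+0.0558+0.0003i)
Y_2^-1(R⁻¹ n̂) = +0.164615+0.301226i

Re=0.1646 Im=0.3012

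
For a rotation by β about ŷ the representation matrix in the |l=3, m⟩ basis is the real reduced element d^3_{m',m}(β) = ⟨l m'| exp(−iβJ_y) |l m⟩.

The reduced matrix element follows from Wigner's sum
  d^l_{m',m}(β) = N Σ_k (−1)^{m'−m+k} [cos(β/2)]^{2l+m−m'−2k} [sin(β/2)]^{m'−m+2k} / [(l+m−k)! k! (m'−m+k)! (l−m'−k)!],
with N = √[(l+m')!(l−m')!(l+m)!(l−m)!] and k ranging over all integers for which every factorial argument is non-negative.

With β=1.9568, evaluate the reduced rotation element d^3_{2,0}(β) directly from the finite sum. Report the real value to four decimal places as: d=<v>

d=-0.4425

d^3_{2,0}(β=1.9568) via Wigner's sum:
Half-angle: c=0.558351, s=0.829605. N=√(120·1·6·6)=65.726707
The bounds max(0,m−m')=0 and min(l+m,l−m')=1 give 2 terms
  k=0: (−1)^2·65.7267/(12)·0.5584^4·0.8296^2 = +0.366380
  k=1: (−1)^3·65.7267/(12)·0.5584^2·0.8296^4 = -0.808836
d^3_{2,0}(1.9568) = +0.366380 -0.808836 = -0.442456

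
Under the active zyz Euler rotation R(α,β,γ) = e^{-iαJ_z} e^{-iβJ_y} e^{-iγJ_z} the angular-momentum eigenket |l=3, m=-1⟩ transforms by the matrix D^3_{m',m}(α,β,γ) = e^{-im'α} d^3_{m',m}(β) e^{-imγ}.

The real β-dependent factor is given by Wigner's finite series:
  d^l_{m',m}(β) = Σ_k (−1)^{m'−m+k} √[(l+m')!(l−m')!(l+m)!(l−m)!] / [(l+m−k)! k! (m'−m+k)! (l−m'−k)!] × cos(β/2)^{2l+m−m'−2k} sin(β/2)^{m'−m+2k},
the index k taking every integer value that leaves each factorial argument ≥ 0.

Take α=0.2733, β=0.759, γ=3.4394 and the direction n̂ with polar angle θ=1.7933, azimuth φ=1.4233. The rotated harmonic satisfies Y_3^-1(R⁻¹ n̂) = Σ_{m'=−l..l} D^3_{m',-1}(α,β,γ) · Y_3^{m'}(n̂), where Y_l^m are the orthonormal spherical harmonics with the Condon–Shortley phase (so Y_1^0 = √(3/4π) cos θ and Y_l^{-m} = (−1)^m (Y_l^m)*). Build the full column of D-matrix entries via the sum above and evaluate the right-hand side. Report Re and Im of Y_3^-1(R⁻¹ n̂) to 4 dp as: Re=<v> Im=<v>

Need the full column D^3_{m',-1} for m'=−3..3 at α=0.2733, β=0.759, γ=3.4394.
cos(β/2)=0.928850, sin(β/2)=0.370456
d^3_{-3,-1}: single k=2 term ⇒ +0.395641;  D = -0.173190-0.355721i
d^3_{-2,-1}: k∈[1..2] ⇒ +0.809962 -0.257678 = +0.552284;  D = -0.366813-0.412875i
d^3_{-1,-1}: k∈[0..2] ⇒ +0.642205 -0.817233 +0.097497 = -0.077532;  D = +0.065227+0.041911i
d^3_{0,-1}: k∈[0..2] ⇒ -0.887269 +0.423408 -0.022450 = -0.486311;  D = +0.464905+0.142696i
d^3_{1,-1}: k∈[0..2] ⇒ +0.612925 -0.129995 +0.002585 = +0.485514;  D = -0.485368-0.011897i
d^3_{2,-1}: k∈[0..1] ⇒ -0.257678 +0.020494 = -0.237184;  D = +0.229881-0.058403i
d^3_{3,-1}: single k=0 term ⇒ +0.062934;  D = -0.054550+0.031385i
Y_3^{m'}(θ=1.7933,φ=1.4233) and Σ D·Y over m':
  (-0.1732-0.3557i)·(-0.1658+0.3498i)  (-0.3668-0.4129i)·(+0.2053+0.0624i)  (+0.0652+0.0419i)·(-0.0350+0.2359i)  (+0.4649+0.1427i)·(+0.2270+0.0000i)  (-0.4854-0.0119i)·(+0.0350+0.2359i)  (+0.2299-0.0584i)·(+0.2053-0.0624i)  (-0.0545+0.0314i)·(+0.1658+0.3498i)
Y_3^-1(R⁻¹ n̂) = +0.206290-0.218059i

Re=0.2063 Im=-0.2181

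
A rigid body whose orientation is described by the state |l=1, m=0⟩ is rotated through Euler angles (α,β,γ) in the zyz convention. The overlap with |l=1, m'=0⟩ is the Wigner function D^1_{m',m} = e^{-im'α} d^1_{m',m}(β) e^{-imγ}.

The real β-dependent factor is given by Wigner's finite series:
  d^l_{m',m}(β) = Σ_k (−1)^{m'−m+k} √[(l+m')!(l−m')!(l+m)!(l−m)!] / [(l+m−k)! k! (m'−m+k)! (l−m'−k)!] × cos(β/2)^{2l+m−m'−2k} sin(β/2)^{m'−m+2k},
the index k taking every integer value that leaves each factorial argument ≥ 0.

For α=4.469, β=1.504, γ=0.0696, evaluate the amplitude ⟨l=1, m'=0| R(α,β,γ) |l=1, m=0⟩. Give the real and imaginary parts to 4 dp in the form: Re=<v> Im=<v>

First d^1_{0,0}(β=1.504), then the phase factors e^{-i(0)α} and e^{-i(0)γ}:
c=cos(1.504/2)=0.730324, s=sin(1.504/2)=0.683101; N=√[1·1·1·1]=1.000000
k∈{0,1} keeps every argument non-negative
  k=0: (−1)^0·1.0000/(1)·0.7303^2·0.6831^0 = +0.533373
  k=1: (−1)^1·1.0000/(1)·0.7303^0·0.6831^2 = -0.466627
d^1_{0,0}(1.504) = +0.533373 -0.466627 = +0.066747
Phases: e^{-i·(0)·4.469}=+1.000000+0.000000i, e^{-i·(0)·0.0696}=+1.000000+0.000000i ⇒ D=+0.066747+0.000000i

Re=0.0667 Im=0.0000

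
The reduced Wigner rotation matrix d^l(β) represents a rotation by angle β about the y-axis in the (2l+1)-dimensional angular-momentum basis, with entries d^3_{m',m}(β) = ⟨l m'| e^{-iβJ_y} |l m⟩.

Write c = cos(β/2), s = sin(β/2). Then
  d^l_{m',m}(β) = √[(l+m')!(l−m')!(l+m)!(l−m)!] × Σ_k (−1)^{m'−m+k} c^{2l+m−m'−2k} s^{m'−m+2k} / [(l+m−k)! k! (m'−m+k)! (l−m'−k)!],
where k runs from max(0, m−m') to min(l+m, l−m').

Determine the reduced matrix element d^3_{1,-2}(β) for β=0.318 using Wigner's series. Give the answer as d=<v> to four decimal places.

d=-0.0239

d^3_{1,-2}(β=0.318) via Wigner's sum:
With c≡cos(β/2)=0.987386 and s≡sin(β/2)=0.158331, N=[24·2·1·120]^{1/2}=75.894664
k: max(0,(-2)−(1))=0 … min(3+(-2),3−(1))=1
  k=0: (−1)^3·75.8947/(12)·0.9874^3·0.1583^3 = -0.024165
  k=1: (−1)^4·75.8947/(24)·0.9874^1·0.1583^5 = +0.000311
d^3_{1,-2}(0.318) = -0.024165 +0.000311 = -0.023854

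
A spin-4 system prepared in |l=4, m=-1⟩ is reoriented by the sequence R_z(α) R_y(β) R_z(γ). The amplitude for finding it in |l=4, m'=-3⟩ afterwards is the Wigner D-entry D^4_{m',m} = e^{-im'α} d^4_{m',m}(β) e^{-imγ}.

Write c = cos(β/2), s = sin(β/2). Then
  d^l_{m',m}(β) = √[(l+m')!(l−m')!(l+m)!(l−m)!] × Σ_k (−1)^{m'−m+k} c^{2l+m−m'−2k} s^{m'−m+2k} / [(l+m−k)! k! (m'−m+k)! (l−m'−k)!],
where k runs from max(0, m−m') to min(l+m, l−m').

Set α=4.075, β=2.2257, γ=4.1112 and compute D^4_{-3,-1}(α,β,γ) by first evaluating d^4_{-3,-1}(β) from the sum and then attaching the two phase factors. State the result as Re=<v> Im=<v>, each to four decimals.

Re=0.2261 Im=0.1642

First d^4_{-3,-1}(β=2.2257), then the phase factors e^{-i(-3)α} and e^{-i(-1)γ}:
With c≡cos(β/2)=0.442107 and s≡sin(β/2)=0.896962, N=[1·5040·6·120]^{1/2}=1904.940944
The bounds max(0,m−m')=2 and min(l+m,l−m')=3 give 2 terms
  k=2: (−1)^0·1904.9409/(240)·0.4421^6·0.8970^2 = +0.047685
  k=3: (−1)^1·1904.9409/(144)·0.4421^4·0.8970^4 = -0.327134
d^4_{-3,-1}(2.2257) = +0.047685 -0.327134 = -0.279449
Attach z-rotation phases: D = e^{-i(-3)(4.075)}·(-0.279449)·e^{-i(-1)(4.1112)} = +0.226092+0.164237i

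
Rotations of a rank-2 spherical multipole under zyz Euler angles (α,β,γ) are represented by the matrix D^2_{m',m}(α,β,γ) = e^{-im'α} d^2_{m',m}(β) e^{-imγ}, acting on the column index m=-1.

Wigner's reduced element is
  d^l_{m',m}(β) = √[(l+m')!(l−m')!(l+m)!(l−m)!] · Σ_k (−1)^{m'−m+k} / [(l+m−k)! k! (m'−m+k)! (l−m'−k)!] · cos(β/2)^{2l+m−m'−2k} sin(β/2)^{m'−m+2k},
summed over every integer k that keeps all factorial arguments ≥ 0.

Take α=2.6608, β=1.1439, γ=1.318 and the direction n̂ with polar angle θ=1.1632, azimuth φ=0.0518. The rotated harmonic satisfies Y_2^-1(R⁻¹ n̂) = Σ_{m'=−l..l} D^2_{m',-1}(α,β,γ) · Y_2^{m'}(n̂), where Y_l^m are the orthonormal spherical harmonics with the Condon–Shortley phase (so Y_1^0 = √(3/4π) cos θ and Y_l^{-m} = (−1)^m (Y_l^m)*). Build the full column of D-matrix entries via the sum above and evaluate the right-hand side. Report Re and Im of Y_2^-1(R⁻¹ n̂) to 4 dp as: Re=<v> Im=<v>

Re=0.2677 Im=0.2361

Need the full column D^2_{m',-1} for m'=−2..2 at α=2.6608, β=1.1439, γ=1.318.
cos(β/2)=0.840847, sin(β/2)=0.541273
d^2_{-2,-1}: single k=1 term ⇒ +0.643572;  D = +0.603126+0.224553i
d^2_{-1,-1}: k∈[0..1] ⇒ +0.499883 -0.621423 = -0.121541;  D = +0.081376+0.090278i
d^2_{0,-1}: k∈[0..1] ⇒ -0.788212 +0.326619 = -0.461593;  D = -0.115450-0.446922i
d^2_{1,-1}: k∈[0..1] ⇒ +0.621423 -0.085835 = +0.535588;  D = +0.121057-0.521728i
d^2_{2,-1}: single k=0 term ⇒ -0.266683;  D = +0.173588-0.202453i
Y_2^{m'}(θ=1.1632,φ=0.0518) and Σ D·Y over m':
  (+0.6031+0.2246i)·(+0.3238-0.0337i)  (+0.0814+0.0903i)·(+0.2808-0.0146i)  (-0.1155-0.4469i)·(-0.1667+0.0000i)  (+0.1211-0.5217i)·(-0.2808-0.0146i)  (+0.1736-0.2025i)·(+0.3238+0.0337i)
Y_2^-1(R⁻¹ n̂) = +0.267726+0.236092i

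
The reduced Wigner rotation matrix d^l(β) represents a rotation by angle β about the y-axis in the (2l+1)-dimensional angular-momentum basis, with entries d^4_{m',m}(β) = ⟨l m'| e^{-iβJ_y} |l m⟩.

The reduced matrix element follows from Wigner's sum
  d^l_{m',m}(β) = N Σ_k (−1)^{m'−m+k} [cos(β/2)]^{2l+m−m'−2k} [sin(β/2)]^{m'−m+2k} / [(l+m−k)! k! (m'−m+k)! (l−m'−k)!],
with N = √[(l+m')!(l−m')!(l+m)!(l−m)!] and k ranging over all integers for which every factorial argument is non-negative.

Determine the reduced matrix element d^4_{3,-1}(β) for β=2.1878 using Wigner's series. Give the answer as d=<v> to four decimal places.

d=-0.4565

d^4_{3,-1}(β=2.1878) via Wigner's sum:
Half-angle: c=0.459024, s=0.888424. N=√(5040·1·6·120)=1904.940944
k∈{0,1} keeps every argument non-negative
  k=0: (−1)^4·1904.9409/(144)·0.4590^4·0.8884^4 = +0.365882
  k=1: (−1)^5·1904.9409/(240)·0.4590^2·0.8884^6 = -0.822361
d^4_{3,-1}(2.1878) = +0.365882 -0.822361 = -0.456478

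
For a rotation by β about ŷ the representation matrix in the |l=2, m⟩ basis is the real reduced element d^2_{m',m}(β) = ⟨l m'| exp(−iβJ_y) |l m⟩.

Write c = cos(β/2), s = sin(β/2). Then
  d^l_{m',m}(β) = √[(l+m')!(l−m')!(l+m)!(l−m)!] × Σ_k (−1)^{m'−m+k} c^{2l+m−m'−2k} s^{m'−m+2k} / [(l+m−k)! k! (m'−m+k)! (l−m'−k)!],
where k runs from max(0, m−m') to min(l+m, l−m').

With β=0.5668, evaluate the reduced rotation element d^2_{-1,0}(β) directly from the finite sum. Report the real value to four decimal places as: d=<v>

d^2_{-1,0}(β=0.5668) via Wigner's sum:
With c≡cos(β/2)=0.960110 and s≡sin(β/2)=0.279622, N=[1·6·2·2]^{1/2}=4.898979
k: max(0,(0)−(-1))=1 … min(2+(0),2−(-1))=2
  k=1: (−1)^0·4.8990/(2)·0.9601^3·0.2796^1 = +0.606191
  k=2: (−1)^1·4.8990/(2)·0.9601^1·0.2796^3 = -0.051417
d^2_{-1,0}(0.5668) = +0.606191 -0.051417 = +0.554774

d=0.5548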